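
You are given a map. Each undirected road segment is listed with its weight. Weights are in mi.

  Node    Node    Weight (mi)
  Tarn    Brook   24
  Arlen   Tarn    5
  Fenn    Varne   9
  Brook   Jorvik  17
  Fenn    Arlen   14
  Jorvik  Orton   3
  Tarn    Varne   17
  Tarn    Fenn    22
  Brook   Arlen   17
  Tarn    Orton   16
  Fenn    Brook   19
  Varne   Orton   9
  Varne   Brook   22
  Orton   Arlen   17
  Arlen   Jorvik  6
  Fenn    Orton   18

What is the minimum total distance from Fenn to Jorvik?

Running Dijkstra from Fenn:
Fenn: 0
Varne: 9  (via Fenn)
Arlen: 14  (via Fenn)
Orton: 18  (via Fenn)
Brook: 19  (via Fenn)
Tarn: 19  (via Arlen)
Jorvik: 20  (via Arlen)
Shortest route: Fenn → Arlen → Jorvik = 20 mi.

20 mi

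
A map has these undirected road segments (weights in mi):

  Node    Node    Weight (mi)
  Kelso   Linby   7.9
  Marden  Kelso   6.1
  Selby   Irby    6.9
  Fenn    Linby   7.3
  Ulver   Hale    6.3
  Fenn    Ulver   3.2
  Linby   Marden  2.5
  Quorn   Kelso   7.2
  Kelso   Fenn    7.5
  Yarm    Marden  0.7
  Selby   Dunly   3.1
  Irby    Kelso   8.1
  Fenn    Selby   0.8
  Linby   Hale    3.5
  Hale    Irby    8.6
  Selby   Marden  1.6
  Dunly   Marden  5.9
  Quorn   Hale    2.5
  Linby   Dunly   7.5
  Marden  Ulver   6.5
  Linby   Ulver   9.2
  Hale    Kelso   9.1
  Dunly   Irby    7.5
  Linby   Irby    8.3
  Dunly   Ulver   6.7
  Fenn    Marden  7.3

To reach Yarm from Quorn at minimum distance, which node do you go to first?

Hale

Compare a few routes:
Quorn → Hale → Linby → Marden → Yarm: 2.5+3.5+2.5+0.7 = 9.2
Quorn → Kelso → Marden → Yarm: 7.2+6.1+0.7 = 14
The minimum is 9.2 mi via Quorn → Hale → Linby → Marden → Yarm.
So from Quorn the first move is to Hale.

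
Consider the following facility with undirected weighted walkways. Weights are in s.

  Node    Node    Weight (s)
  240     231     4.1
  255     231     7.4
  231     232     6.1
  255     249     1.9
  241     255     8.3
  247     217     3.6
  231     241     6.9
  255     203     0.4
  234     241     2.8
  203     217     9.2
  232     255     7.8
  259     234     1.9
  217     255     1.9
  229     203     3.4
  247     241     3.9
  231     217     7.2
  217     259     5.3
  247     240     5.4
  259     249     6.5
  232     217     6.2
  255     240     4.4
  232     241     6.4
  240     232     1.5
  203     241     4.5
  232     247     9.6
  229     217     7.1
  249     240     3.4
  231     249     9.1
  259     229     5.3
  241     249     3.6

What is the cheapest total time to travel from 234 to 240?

Enumerating some paths:
234–241–203–255–240: 2.8+4.5+0.4+4.4 = 12.1
234–241–249–240: 2.8+3.6+3.4 = 9.8
234–241–232–240: 2.8+6.4+1.5 = 10.7
234–259–249–240: 1.9+6.5+3.4 = 11.8
The minimum is 9.8 s via 234–241–249–240.

9.8 s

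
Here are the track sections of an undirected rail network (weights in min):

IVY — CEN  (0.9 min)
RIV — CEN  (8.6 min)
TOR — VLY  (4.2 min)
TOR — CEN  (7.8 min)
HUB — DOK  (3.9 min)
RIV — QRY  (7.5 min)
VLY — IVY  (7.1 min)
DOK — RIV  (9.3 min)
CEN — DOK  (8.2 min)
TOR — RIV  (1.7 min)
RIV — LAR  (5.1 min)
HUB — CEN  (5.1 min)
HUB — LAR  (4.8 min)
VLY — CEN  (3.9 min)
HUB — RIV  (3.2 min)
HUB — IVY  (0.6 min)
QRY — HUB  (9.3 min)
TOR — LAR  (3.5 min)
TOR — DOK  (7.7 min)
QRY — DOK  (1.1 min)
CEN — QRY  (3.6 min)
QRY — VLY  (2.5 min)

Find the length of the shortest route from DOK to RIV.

7.1 min

Settle nodes by increasing distance from DOK:
DOK: 0
QRY: 1.1  (via DOK)
VLY: 3.6  (via QRY)
HUB: 3.9  (via DOK)
IVY: 4.5  (via HUB)
CEN: 4.7  (via QRY)
RIV: 7.1  (via HUB)
Shortest route: DOK → HUB → RIV = 7.1 min.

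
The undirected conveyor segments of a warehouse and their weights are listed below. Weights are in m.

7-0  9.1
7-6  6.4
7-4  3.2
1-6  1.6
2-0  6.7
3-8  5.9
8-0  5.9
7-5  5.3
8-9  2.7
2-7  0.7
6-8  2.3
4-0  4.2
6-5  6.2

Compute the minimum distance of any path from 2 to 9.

12.1 m

Candidate routes:
2 - 7 - 6 - 8 - 9: 0.7+6.4+2.3+2.7 = 12.1
2 - 0 - 8 - 9: 6.7+5.9+2.7 = 15.3
Cheapest is 2 - 7 - 6 - 8 - 9 at 12.1 m.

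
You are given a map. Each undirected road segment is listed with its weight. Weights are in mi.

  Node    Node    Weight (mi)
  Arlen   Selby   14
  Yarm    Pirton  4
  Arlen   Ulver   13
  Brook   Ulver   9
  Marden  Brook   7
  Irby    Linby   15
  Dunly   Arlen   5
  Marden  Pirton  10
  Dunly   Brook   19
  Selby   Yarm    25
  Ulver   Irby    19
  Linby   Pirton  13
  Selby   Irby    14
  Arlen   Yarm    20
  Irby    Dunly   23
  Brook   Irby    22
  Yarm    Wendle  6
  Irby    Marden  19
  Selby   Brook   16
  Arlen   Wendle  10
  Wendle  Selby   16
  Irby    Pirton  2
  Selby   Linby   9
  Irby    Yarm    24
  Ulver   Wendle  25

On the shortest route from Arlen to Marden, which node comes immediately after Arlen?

Ulver

Candidate routes:
Arlen - Wendle - Yarm - Pirton - Marden: 10+6+4+10 = 30
Arlen - Dunly - Brook - Marden: 5+19+7 = 31
Arlen - Ulver - Brook - Marden: 13+9+7 = 29
The minimum is 29 mi via Arlen - Ulver - Brook - Marden.
So from Arlen the first move is to Ulver.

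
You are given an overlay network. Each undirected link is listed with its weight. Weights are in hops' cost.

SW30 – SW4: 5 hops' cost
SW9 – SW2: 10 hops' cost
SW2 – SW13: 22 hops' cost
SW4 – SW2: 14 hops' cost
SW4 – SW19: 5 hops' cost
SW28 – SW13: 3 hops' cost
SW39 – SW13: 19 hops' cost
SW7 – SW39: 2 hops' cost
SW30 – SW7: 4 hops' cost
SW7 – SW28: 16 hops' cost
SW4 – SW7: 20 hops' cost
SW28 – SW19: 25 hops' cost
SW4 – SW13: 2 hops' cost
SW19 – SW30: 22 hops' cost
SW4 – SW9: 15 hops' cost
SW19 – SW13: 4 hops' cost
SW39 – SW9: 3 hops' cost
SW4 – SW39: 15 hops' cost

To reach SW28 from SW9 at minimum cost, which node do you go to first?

Enumerating some paths:
SW9–SW4–SW13–SW28: 15+2+3 = 20
SW9–SW39–SW7–SW30–SW4–SW13–SW28: 3+2+4+5+2+3 = 19
The minimum is 19 hops' cost via SW9–SW39–SW7–SW30–SW4–SW13–SW28.
So from SW9 the first move is to SW39.

SW39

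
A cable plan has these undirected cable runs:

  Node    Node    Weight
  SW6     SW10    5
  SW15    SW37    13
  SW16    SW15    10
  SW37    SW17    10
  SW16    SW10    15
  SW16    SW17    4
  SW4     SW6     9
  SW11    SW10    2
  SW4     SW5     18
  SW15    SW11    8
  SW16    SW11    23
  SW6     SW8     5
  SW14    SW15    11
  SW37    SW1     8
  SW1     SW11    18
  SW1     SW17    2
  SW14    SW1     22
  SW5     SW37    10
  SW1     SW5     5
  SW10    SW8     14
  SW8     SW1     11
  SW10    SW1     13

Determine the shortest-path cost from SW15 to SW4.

Shortest distances from SW15:
SW15: 0
SW11: 8  (via SW15)
SW10: 10  (via SW11)
SW16: 10  (via SW15)
SW14: 11  (via SW15)
SW37: 13  (via SW15)
SW17: 14  (via SW16)
SW6: 15  (via SW10)
SW1: 16  (via SW17)
SW8: 20  (via SW6)
SW5: 21  (via SW1)
SW4: 24  (via SW6)
Shortest route: SW15–SW11–SW10–SW6–SW4 = 24.

24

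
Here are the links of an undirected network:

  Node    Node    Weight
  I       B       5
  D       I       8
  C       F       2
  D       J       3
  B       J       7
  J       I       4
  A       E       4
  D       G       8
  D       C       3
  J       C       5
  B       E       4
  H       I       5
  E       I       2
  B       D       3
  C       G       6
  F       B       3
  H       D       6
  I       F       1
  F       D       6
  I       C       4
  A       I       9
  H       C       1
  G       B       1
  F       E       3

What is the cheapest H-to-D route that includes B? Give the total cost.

9

Shortest H→B: H–C–F–B = 6
Best B to D: B–D costing 3
Total via B: 6 + 3 = 9.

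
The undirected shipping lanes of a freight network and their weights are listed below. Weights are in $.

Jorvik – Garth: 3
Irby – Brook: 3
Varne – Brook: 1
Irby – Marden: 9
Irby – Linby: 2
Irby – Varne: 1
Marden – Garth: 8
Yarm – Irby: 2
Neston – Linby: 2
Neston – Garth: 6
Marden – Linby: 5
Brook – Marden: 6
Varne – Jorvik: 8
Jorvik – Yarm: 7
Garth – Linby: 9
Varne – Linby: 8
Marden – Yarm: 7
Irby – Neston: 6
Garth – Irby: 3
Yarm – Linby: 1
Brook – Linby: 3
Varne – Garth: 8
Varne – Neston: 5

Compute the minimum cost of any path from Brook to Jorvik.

$8

Compare a few routes:
Brook → Varne → Irby → Garth → Jorvik: 1+1+3+3 = 8
Brook → Varne → Jorvik: 1+8 = 9
Brook → Irby → Garth → Jorvik: 3+3+3 = 9
The minimum is $8 via Brook → Varne → Irby → Garth → Jorvik.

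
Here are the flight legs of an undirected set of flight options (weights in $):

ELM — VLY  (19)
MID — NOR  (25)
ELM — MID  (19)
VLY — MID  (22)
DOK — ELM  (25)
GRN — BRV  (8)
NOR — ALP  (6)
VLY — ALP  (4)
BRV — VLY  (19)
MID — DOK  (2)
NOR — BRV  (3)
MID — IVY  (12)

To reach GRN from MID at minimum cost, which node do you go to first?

NOR

Candidate routes:
MID–NOR–BRV–GRN: 25+3+8 = 36
MID–VLY–ALP–NOR–BRV–GRN: 22+4+6+3+8 = 43
MID–VLY–BRV–GRN: 22+19+8 = 49
Cheapest is MID–NOR–BRV–GRN at $36.
So from MID the first move is to NOR.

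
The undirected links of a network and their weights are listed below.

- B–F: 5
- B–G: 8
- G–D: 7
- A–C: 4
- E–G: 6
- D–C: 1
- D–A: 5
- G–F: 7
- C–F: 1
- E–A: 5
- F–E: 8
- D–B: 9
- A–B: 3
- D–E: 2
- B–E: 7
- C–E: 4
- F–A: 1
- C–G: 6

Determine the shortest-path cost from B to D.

Shortest distances from B:
B: 0
A: 3  (via B)
F: 4  (via A)
C: 5  (via F)
D: 6  (via C)
Shortest route: B–A–F–C–D = 6.

6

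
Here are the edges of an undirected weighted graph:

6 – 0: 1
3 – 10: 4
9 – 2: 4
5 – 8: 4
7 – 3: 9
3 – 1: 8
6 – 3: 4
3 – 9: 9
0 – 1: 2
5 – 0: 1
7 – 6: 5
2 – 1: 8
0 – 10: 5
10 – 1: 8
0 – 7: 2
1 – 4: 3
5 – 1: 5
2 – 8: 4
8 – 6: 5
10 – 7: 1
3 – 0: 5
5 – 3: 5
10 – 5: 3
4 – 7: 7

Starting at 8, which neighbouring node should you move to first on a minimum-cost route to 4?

5

Compare a few routes:
8–5–0–1–4: 4+1+2+3 = 10
8–5–1–4: 4+5+3 = 12
8–6–0–1–4: 5+1+2+3 = 11
Cheapest is 8–5–0–1–4 at 10.
So from 8 the first move is to 5.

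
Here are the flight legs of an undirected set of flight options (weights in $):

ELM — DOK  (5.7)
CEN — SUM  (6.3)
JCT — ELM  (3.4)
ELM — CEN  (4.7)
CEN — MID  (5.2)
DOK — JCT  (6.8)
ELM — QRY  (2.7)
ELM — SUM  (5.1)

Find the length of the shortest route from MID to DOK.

$15.6

Shortest distances from MID:
MID: 0
CEN: 5.2  (via MID)
ELM: 9.9  (via CEN)
SUM: 11.5  (via CEN)
QRY: 12.6  (via ELM)
JCT: 13.3  (via ELM)
DOK: 15.6  (via ELM)
Shortest route: MID → CEN → ELM → DOK = $15.6.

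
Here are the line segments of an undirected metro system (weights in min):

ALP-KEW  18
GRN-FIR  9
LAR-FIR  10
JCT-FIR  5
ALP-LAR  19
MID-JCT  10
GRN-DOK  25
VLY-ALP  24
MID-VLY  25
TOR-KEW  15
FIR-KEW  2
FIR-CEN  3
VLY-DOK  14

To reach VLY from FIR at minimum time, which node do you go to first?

Enumerating some paths:
FIR - JCT - MID - VLY: 5+10+25 = 40
FIR - GRN - DOK - VLY: 9+25+14 = 48
FIR - KEW - ALP - VLY: 2+18+24 = 44
The minimum is 40 min via FIR - JCT - MID - VLY.
So from FIR the first move is to JCT.

JCT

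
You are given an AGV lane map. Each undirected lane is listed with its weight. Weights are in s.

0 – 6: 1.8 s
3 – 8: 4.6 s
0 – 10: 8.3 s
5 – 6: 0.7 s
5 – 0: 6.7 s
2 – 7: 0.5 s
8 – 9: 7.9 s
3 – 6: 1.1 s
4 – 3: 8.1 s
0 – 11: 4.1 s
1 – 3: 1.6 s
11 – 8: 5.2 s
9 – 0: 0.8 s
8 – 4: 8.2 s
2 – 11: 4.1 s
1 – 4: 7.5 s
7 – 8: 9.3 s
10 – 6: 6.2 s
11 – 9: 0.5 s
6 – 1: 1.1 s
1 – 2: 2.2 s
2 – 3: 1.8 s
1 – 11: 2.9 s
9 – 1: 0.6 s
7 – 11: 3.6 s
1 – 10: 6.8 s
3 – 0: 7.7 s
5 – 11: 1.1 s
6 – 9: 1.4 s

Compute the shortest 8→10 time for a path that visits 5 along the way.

Shortest 8→5: 8 → 11 → 5 = 6.3
Shortest 5→10: 5 → 6 → 10 = 6.9
Total via 5: 6.3 + 6.9 = 13.2 s.

13.2 s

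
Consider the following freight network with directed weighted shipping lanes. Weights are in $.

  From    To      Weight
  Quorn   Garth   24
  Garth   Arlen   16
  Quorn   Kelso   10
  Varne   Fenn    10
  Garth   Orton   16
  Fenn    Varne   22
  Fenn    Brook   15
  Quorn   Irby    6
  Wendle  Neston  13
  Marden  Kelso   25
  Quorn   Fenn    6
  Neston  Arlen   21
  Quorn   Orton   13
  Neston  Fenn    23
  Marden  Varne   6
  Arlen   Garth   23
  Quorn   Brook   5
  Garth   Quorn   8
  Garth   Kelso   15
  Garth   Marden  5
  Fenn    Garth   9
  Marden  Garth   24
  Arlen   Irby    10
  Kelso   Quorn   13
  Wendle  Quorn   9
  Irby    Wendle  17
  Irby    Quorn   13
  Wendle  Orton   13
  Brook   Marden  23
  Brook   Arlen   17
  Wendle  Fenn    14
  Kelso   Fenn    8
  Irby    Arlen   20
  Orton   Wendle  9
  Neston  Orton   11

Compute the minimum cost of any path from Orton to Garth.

$32

Running Dijkstra from Orton:
Orton: 0
Wendle: 9  (via Orton)
Quorn: 18  (via Wendle)
Neston: 22  (via Wendle)
Brook: 23  (via Quorn)
Fenn: 23  (via Wendle)
Irby: 24  (via Quorn)
Kelso: 28  (via Quorn)
Garth: 32  (via Fenn)
Shortest route: Orton–Wendle–Fenn–Garth = $32.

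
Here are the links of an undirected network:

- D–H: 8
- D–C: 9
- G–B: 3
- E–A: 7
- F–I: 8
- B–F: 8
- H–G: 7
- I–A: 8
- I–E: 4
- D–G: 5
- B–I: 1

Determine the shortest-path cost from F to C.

Settle nodes by increasing distance from F:
F: 0
B: 8  (via F)
I: 8  (via F)
G: 11  (via B)
E: 12  (via I)
A: 16  (via I)
D: 16  (via G)
H: 18  (via G)
C: 25  (via D)
Shortest route: F–B–G–D–C = 25.

25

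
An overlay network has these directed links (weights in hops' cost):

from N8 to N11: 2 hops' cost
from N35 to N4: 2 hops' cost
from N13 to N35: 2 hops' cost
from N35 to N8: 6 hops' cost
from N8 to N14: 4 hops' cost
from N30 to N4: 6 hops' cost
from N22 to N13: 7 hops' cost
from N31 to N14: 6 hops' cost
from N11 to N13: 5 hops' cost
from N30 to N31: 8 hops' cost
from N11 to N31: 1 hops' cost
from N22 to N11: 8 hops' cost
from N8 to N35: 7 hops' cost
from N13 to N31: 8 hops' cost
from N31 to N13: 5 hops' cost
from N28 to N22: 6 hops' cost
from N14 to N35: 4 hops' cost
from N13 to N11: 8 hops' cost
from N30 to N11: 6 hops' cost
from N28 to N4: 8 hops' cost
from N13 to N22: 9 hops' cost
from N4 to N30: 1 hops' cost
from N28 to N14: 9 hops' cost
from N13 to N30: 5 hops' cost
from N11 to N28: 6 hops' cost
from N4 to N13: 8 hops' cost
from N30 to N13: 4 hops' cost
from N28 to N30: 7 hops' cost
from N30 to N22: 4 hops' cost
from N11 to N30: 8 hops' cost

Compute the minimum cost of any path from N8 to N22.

14 hops' cost

Compare a few routes:
N8 → N14 → N35 → N4 → N30 → N22: 4+4+2+1+4 = 15
N8 → N11 → N28 → N22: 2+6+6 = 14
The minimum is 14 hops' cost via N8 → N11 → N28 → N22.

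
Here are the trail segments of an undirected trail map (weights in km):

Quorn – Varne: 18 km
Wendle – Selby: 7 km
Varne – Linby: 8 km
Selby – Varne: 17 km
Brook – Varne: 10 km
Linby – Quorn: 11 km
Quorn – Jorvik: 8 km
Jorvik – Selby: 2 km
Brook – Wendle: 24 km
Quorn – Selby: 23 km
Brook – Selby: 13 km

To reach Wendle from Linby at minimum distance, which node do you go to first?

Candidate routes:
Linby - Quorn - Jorvik - Selby - Wendle: 11+8+2+7 = 28
Linby - Varne - Selby - Wendle: 8+17+7 = 32
Cheapest is Linby - Quorn - Jorvik - Selby - Wendle at 28 km.
So from Linby the first move is to Quorn.

Quorn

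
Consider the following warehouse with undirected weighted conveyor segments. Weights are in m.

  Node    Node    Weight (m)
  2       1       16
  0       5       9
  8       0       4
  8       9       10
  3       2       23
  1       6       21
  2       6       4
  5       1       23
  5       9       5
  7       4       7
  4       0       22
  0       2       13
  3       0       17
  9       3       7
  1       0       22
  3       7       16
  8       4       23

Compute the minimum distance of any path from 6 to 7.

Candidate routes:
6–2–0–3–7: 4+13+17+16 = 50
6–2–3–7: 4+23+16 = 43
6–2–0–4–7: 4+13+22+7 = 46
The minimum is 43 m via 6–2–3–7.

43 m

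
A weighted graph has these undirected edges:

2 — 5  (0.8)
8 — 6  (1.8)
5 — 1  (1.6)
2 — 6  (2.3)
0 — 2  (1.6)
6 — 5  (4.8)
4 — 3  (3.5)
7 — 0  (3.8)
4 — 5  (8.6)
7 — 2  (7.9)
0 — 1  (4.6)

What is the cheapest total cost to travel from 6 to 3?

Candidate routes:
6 - 2 - 5 - 4 - 3: 2.3+0.8+8.6+3.5 = 15.2
6 - 5 - 4 - 3: 4.8+8.6+3.5 = 16.9
Cheapest is 6 - 2 - 5 - 4 - 3 at 15.2.

15.2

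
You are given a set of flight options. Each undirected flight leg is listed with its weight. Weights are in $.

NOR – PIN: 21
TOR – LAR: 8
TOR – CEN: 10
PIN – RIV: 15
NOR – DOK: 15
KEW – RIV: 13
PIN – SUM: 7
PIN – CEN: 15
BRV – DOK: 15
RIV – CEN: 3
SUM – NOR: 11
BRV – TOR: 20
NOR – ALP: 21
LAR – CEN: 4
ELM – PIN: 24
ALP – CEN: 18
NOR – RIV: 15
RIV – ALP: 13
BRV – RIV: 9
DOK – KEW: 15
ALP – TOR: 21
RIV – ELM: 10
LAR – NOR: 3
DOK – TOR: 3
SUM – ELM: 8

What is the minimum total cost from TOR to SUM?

Enumerating some paths:
TOR → CEN → RIV → ELM → SUM: 10+3+10+8 = 31
TOR → LAR → NOR → SUM: 8+3+11 = 22
TOR → DOK → NOR → SUM: 3+15+11 = 29
TOR → CEN → LAR → NOR → SUM: 10+4+3+11 = 28
The minimum is $22 via TOR → LAR → NOR → SUM.

$22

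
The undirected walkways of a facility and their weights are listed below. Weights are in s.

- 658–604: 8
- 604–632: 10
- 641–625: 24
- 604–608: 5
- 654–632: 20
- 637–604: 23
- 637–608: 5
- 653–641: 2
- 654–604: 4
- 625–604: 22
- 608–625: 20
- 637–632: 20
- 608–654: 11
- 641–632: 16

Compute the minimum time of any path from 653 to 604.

Settle nodes by increasing distance from 653:
653: 0
641: 2  (via 653)
632: 18  (via 641)
625: 26  (via 641)
604: 28  (via 632)
Shortest route: 653–641–632–604 = 28 s.

28 s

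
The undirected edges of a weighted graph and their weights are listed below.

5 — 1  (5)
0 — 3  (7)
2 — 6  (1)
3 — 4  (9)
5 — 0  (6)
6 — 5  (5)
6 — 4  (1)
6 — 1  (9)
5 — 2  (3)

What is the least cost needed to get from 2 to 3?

11

Compare a few routes:
2 → 5 → 6 → 4 → 3: 3+5+1+9 = 18
2 → 5 → 0 → 3: 3+6+7 = 16
2 → 6 → 4 → 3: 1+1+9 = 11
Cheapest is 2 → 6 → 4 → 3 at 11.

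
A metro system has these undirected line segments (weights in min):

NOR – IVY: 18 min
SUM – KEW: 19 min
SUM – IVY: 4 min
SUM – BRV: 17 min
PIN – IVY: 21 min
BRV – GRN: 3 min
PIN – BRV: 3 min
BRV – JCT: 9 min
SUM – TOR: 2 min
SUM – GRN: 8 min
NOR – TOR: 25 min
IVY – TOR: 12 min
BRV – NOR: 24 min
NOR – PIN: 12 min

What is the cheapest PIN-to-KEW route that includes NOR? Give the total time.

Shortest PIN→NOR: PIN–NOR = 12
Shortest NOR→KEW: NOR–IVY–SUM–KEW = 41
Total via NOR: 12 + 41 = 53 min.

53 min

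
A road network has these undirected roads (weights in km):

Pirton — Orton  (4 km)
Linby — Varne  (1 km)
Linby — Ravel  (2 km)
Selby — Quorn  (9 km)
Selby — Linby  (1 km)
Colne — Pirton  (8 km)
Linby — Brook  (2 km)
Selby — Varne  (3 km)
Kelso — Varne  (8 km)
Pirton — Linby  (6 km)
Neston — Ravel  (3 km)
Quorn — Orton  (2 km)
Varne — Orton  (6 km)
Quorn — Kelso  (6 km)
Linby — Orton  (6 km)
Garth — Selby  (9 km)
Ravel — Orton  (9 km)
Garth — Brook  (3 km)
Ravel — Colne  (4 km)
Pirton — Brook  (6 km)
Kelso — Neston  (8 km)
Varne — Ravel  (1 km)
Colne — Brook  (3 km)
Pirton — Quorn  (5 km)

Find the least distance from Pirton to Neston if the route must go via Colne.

Best Pirton to Colne: Pirton → Colne costing 8
Shortest Colne→Neston: Colne → Ravel → Neston = 7
Total via Colne: 8 + 7 = 15 km.

15 km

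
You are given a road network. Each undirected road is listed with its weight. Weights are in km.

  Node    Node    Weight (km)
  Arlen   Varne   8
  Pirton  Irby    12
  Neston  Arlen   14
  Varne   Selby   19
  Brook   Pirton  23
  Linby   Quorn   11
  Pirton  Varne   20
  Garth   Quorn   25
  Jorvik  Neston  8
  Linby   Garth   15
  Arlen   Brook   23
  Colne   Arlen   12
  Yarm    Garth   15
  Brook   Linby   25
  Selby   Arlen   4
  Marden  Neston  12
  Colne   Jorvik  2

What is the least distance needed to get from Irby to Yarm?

90 km

Running Dijkstra from Irby:
Irby: 0
Pirton: 12  (via Irby)
Varne: 32  (via Pirton)
Brook: 35  (via Pirton)
Arlen: 40  (via Varne)
Selby: 44  (via Arlen)
Colne: 52  (via Arlen)
Jorvik: 54  (via Colne)
Neston: 54  (via Arlen)
Linby: 60  (via Brook)
Marden: 66  (via Neston)
Quorn: 71  (via Linby)
Garth: 75  (via Linby)
Yarm: 90  (via Garth)
Shortest route: Irby–Pirton–Brook–Linby–Garth–Yarm = 90 km.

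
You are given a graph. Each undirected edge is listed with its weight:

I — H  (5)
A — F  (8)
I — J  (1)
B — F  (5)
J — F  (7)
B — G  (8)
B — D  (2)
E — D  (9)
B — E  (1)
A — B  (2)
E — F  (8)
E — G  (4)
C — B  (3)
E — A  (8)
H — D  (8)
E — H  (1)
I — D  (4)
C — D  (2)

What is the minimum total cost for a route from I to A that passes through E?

9

Best I to E: I → H → E costing 6
Best E to A: E → B → A costing 3
Total via E: 6 + 3 = 9.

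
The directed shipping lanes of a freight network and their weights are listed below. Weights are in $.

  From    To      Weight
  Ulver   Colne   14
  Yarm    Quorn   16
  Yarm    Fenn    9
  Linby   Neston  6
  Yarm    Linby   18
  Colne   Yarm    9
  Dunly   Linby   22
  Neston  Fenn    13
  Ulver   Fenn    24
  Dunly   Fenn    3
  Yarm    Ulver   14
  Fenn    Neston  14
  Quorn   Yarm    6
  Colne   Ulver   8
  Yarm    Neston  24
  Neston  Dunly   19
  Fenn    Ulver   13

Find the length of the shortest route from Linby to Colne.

$46

Compare a few routes:
Linby → Neston → Fenn → Ulver → Colne: 6+13+13+14 = 46
Linby → Neston → Dunly → Fenn → Ulver → Colne: 6+19+3+13+14 = 55
Cheapest is Linby → Neston → Fenn → Ulver → Colne at $46.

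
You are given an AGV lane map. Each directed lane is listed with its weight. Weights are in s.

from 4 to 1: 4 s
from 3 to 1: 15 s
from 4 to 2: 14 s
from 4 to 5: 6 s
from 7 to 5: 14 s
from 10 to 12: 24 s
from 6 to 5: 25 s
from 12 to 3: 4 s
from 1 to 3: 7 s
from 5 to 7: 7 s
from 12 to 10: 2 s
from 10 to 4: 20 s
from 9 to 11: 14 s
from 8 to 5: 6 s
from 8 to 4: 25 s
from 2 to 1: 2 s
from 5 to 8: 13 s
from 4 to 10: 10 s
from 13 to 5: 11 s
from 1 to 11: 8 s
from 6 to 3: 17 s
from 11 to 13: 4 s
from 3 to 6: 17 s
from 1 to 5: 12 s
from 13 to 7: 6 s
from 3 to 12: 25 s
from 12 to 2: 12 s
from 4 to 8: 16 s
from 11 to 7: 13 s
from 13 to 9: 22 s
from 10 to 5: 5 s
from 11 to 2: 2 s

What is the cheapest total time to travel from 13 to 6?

64 s

Settle nodes by increasing distance from 13:
13: 0
7: 6  (via 13)
5: 11  (via 13)
9: 22  (via 13)
8: 24  (via 5)
11: 36  (via 9)
2: 38  (via 11)
1: 40  (via 2)
3: 47  (via 1)
4: 49  (via 8)
10: 59  (via 4)
6: 64  (via 3)
Shortest route: 13–9–11–2–1–3–6 = 64 s.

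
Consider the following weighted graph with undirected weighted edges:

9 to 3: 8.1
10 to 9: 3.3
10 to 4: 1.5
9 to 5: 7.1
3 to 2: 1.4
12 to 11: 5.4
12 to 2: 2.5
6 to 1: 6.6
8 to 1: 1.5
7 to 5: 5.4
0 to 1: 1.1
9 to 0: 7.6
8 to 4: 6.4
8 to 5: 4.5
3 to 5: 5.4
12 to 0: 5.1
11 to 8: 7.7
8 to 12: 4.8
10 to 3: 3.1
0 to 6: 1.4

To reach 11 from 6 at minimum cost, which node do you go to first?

Enumerating some paths:
6–1–8–11: 6.6+1.5+7.7 = 15.8
6–0–12–11: 1.4+5.1+5.4 = 11.9
6–0–1–8–11: 1.4+1.1+1.5+7.7 = 11.7
6–0–1–8–12–11: 1.4+1.1+1.5+4.8+5.4 = 14.2
Cheapest is 6–0–1–8–11 at 11.7.
So from 6 the first move is to 0.

0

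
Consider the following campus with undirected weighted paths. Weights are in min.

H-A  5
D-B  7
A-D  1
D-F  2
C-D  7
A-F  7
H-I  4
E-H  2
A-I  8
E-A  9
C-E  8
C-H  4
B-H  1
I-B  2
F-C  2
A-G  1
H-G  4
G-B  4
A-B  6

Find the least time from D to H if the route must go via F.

8 min

Best D to F: D–F costing 2
Best F to H: F–C–H costing 6
Total via F: 2 + 6 = 8 min.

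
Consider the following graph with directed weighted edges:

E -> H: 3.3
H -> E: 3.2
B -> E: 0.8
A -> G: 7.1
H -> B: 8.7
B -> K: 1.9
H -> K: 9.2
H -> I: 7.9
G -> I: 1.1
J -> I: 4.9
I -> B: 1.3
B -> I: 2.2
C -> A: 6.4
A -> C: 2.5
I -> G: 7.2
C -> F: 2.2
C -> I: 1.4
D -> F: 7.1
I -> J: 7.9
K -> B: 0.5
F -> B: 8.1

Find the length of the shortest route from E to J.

19.1

Running Dijkstra from E:
E: 0
H: 3.3  (via E)
I: 11.2  (via H)
B: 12  (via H)
K: 12.5  (via H)
G: 18.4  (via I)
J: 19.1  (via I)
Shortest route: E–H–I–J = 19.1.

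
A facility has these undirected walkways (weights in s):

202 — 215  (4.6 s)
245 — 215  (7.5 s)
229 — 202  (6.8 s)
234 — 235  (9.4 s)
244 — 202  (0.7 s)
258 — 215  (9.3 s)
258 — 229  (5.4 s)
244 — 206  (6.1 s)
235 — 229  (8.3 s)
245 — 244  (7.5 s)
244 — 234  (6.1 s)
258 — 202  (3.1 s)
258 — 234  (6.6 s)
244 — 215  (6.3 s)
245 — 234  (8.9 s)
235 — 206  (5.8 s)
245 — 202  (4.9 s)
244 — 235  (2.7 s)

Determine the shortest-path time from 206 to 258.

9.9 s

Candidate routes:
206 → 244 → 202 → 258: 6.1+0.7+3.1 = 9.9
206 → 244 → 234 → 258: 6.1+6.1+6.6 = 18.8
206 → 235 → 244 → 202 → 258: 5.8+2.7+0.7+3.1 = 12.3
206 → 244 → 202 → 229 → 258: 6.1+0.7+6.8+5.4 = 19
The minimum is 9.9 s via 206 → 244 → 202 → 258.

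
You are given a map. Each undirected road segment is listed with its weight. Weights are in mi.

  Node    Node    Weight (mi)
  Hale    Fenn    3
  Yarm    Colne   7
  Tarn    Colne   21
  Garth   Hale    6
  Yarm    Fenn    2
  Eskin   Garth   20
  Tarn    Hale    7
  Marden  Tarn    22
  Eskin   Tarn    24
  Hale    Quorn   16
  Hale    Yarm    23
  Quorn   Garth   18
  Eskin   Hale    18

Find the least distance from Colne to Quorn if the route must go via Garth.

36 mi

Best Colne to Garth: Colne–Yarm–Fenn–Hale–Garth costing 18
Shortest Garth→Quorn: Garth–Quorn = 18
Total via Garth: 18 + 18 = 36 mi.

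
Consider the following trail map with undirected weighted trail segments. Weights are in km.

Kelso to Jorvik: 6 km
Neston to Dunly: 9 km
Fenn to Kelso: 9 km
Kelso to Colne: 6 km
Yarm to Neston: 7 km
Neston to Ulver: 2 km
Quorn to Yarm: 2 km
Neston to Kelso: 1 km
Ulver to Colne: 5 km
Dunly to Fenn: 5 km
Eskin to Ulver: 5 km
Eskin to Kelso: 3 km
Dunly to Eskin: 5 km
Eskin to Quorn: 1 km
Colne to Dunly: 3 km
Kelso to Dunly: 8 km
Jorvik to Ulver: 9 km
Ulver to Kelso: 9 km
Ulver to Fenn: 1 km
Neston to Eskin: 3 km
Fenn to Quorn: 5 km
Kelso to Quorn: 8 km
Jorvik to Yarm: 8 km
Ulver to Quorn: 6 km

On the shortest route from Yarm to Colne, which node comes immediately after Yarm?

Enumerating some paths:
Yarm - Quorn - Eskin - Neston - Kelso - Colne: 2+1+3+1+6 = 13
Yarm - Quorn - Eskin - Neston - Ulver - Colne: 2+1+3+2+5 = 13
Yarm - Quorn - Eskin - Dunly - Colne: 2+1+5+3 = 11
Yarm - Quorn - Eskin - Kelso - Colne: 2+1+3+6 = 12
Cheapest is Yarm - Quorn - Eskin - Dunly - Colne at 11 km.
So from Yarm the first move is to Quorn.

Quorn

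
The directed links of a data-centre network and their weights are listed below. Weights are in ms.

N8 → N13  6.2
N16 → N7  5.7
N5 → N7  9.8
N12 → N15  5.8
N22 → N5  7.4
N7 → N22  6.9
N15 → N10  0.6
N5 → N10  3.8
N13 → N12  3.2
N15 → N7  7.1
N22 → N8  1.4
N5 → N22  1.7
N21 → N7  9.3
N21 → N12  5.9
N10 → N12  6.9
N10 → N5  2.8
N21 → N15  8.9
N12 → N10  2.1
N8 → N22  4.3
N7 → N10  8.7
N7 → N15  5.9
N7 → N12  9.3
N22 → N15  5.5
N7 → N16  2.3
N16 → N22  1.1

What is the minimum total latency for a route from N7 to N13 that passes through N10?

Shortest N7→N10: N7–N15–N10 = 6.5
Best N10 to N13: N10–N5–N22–N8–N13 costing 12.1
Total via N10: 6.5 + 12.1 = 18.6 ms.

18.6 ms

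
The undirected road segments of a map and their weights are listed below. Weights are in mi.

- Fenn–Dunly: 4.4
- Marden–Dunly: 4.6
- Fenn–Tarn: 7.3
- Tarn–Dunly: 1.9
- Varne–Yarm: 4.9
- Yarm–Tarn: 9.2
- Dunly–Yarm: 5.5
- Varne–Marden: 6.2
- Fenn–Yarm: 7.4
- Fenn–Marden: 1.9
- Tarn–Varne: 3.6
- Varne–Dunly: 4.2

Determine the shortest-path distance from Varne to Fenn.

8.1 mi

Running Dijkstra from Varne:
Varne: 0
Tarn: 3.6  (via Varne)
Dunly: 4.2  (via Varne)
Yarm: 4.9  (via Varne)
Marden: 6.2  (via Varne)
Fenn: 8.1  (via Marden)
Shortest route: Varne → Marden → Fenn = 8.1 mi.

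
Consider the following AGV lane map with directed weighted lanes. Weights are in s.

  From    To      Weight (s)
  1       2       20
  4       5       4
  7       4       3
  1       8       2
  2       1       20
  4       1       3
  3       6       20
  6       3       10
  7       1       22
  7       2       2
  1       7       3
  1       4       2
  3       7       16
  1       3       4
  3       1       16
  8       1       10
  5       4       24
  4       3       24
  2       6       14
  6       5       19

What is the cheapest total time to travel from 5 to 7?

Shortest distances from 5:
5: 0
4: 24  (via 5)
1: 27  (via 4)
8: 29  (via 1)
7: 30  (via 1)
Shortest route: 5–4–1–7 = 30 s.

30 s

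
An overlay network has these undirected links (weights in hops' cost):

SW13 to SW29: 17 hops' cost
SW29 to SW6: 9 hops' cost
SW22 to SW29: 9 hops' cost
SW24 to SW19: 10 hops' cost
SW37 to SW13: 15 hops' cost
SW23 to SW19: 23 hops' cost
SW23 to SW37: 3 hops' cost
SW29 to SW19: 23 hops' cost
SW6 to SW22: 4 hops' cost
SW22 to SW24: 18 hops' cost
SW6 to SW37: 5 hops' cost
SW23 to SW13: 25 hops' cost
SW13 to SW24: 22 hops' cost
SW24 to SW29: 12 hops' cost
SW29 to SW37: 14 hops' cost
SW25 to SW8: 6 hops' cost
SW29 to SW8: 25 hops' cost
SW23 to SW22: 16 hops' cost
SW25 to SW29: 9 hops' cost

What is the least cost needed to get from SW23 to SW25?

26 hops' cost

Candidate routes:
SW23 → SW37 → SW29 → SW25: 3+14+9 = 26
SW23 → SW37 → SW6 → SW22 → SW29 → SW25: 3+5+4+9+9 = 30
SW23 → SW22 → SW29 → SW25: 16+9+9 = 34
The minimum is 26 hops' cost via SW23 → SW37 → SW29 → SW25.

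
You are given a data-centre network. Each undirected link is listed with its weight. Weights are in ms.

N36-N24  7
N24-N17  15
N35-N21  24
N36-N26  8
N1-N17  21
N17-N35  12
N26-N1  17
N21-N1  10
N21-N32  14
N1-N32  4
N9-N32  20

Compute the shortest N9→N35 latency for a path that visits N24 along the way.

Shortest N9→N24: N9 → N32 → N1 → N26 → N36 → N24 = 56
Best N24 to N35: N24 → N17 → N35 costing 27
Total via N24: 56 + 27 = 83 ms.

83 ms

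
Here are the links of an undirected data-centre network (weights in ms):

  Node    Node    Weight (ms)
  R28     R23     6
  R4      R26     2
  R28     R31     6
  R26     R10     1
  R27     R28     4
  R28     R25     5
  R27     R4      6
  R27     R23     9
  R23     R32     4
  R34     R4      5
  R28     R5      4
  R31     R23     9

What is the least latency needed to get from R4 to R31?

16 ms

Settle nodes by increasing distance from R4:
R4: 0
R26: 2  (via R4)
R10: 3  (via R26)
R34: 5  (via R4)
R27: 6  (via R4)
R28: 10  (via R27)
R5: 14  (via R28)
R23: 15  (via R27)
R25: 15  (via R28)
R31: 16  (via R28)
Shortest route: R4 → R27 → R28 → R31 = 16 ms.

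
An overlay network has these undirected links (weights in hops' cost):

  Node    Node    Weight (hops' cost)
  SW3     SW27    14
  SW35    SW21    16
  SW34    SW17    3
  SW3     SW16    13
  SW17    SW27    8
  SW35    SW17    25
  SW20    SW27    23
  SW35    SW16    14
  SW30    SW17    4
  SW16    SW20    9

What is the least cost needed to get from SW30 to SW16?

39 hops' cost

Compare a few routes:
SW30 - SW17 - SW35 - SW16: 4+25+14 = 43
SW30 - SW17 - SW27 - SW3 - SW16: 4+8+14+13 = 39
The minimum is 39 hops' cost via SW30 - SW17 - SW27 - SW3 - SW16.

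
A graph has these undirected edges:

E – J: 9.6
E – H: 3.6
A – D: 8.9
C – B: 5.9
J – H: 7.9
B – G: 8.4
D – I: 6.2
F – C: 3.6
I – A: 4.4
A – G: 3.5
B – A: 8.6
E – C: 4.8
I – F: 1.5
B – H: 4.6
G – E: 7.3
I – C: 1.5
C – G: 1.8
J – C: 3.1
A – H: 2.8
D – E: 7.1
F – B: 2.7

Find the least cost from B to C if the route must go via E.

Best B to E: B–H–E costing 8.2
Shortest E→C: E–C = 4.8
Total via E: 8.2 + 4.8 = 13.

13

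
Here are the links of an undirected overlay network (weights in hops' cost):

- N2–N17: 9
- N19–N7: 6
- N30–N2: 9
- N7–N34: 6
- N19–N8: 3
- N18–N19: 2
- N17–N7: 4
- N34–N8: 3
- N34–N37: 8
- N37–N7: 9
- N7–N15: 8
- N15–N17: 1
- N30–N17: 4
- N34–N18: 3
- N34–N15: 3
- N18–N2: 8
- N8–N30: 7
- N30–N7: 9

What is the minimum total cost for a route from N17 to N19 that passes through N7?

Best N17 to N7: N17–N7 costing 4
Shortest N7→N19: N7–N19 = 6
Total via N7: 4 + 6 = 10 hops' cost.

10 hops' cost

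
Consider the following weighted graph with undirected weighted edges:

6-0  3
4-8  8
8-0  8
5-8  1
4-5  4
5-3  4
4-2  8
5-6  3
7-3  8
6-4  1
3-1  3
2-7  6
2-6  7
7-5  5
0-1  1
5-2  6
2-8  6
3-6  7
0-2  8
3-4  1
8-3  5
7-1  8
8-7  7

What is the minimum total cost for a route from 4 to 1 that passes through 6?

5

Shortest 4→6: 4–6 = 1
Best 6 to 1: 6–0–1 costing 4
Total via 6: 1 + 4 = 5.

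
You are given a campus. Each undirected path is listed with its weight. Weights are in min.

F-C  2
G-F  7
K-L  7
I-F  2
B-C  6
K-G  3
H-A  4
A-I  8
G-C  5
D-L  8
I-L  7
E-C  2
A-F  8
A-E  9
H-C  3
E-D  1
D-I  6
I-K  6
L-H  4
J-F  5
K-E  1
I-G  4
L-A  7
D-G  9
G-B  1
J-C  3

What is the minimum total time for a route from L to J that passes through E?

13 min

Shortest L→E: L → K → E = 8
Best E to J: E → C → J costing 5
Total via E: 8 + 5 = 13 min.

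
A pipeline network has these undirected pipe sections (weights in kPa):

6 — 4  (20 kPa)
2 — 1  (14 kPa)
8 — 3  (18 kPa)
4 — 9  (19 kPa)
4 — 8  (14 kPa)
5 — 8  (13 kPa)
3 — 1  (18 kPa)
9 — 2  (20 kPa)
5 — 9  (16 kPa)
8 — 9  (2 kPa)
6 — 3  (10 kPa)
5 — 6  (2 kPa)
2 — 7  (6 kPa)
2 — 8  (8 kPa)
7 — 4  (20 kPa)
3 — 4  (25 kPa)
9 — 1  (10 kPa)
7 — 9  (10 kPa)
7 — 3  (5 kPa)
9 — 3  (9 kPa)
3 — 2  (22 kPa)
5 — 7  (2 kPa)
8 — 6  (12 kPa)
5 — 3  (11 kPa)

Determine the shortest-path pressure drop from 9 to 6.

14 kPa

Candidate routes:
9–8–5–6: 2+13+2 = 17
9–3–7–5–6: 9+5+2+2 = 18
9–8–6: 2+12 = 14
Cheapest is 9–8–6 at 14 kPa.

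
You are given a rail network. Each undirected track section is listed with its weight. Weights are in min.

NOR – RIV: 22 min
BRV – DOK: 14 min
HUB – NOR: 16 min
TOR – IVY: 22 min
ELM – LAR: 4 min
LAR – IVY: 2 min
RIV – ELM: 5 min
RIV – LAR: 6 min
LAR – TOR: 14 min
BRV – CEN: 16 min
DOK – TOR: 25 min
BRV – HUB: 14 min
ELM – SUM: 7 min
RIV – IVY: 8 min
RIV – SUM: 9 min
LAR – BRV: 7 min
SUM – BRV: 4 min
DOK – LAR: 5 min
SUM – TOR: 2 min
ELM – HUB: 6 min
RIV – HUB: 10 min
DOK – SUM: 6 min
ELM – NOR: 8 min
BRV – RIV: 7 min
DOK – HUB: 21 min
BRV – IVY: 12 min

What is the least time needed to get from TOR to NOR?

Running Dijkstra from TOR:
TOR: 0
SUM: 2  (via TOR)
BRV: 6  (via SUM)
DOK: 8  (via SUM)
ELM: 9  (via SUM)
RIV: 11  (via SUM)
LAR: 13  (via BRV)
IVY: 15  (via LAR)
HUB: 15  (via ELM)
NOR: 17  (via ELM)
Shortest route: TOR–SUM–ELM–NOR = 17 min.

17 min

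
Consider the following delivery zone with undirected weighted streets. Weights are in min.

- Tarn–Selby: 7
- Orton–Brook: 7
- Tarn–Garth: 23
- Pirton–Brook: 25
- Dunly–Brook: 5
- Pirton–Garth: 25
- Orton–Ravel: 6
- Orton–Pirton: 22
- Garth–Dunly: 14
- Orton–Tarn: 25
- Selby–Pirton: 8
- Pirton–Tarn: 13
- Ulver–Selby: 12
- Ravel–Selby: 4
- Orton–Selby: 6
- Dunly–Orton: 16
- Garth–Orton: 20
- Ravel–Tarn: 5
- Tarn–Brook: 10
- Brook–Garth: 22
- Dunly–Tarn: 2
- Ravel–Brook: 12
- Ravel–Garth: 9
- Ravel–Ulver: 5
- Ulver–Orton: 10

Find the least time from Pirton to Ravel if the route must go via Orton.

20 min

Best Pirton to Orton: Pirton → Selby → Orton costing 14
Best Orton to Ravel: Orton → Ravel costing 6
Total via Orton: 14 + 6 = 20 min.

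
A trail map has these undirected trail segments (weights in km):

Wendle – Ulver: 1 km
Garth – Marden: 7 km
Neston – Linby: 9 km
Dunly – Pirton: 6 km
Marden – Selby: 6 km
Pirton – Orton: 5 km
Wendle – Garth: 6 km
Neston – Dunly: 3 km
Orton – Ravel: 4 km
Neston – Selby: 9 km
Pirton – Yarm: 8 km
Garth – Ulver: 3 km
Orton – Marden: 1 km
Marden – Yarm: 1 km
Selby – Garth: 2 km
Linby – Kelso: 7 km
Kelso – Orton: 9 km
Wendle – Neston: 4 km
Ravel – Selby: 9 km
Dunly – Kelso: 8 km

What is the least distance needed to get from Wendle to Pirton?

Enumerating some paths:
Wendle - Ulver - Garth - Selby - Marden - Orton - Pirton: 1+3+2+6+1+5 = 18
Wendle - Garth - Marden - Orton - Pirton: 6+7+1+5 = 19
Wendle - Neston - Dunly - Pirton: 4+3+6 = 13
Wendle - Ulver - Garth - Marden - Orton - Pirton: 1+3+7+1+5 = 17
Cheapest is Wendle - Neston - Dunly - Pirton at 13 km.

13 km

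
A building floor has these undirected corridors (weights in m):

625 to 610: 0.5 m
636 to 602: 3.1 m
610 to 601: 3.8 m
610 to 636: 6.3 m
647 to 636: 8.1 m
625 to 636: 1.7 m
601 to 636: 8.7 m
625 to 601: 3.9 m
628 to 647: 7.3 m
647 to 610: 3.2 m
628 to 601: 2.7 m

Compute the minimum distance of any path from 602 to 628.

11.4 m

Candidate routes:
602–636–625–610–601–628: 3.1+1.7+0.5+3.8+2.7 = 11.8
602–636–625–601–628: 3.1+1.7+3.9+2.7 = 11.4
602–636–601–628: 3.1+8.7+2.7 = 14.5
602–636–625–610–647–628: 3.1+1.7+0.5+3.2+7.3 = 15.8
The minimum is 11.4 m via 602–636–625–601–628.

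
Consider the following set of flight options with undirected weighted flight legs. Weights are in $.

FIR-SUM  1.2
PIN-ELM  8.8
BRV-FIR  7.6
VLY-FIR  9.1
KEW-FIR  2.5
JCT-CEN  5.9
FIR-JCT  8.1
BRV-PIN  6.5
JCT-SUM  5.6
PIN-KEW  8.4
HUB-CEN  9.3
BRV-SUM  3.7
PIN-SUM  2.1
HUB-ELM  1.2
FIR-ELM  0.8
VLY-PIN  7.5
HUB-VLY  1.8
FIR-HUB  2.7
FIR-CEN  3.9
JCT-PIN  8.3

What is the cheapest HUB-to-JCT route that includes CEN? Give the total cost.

$11.8

Shortest HUB→CEN: HUB–ELM–FIR–CEN = 5.9
Best CEN to JCT: CEN–JCT costing 5.9
Total via CEN: 5.9 + 5.9 = $11.8.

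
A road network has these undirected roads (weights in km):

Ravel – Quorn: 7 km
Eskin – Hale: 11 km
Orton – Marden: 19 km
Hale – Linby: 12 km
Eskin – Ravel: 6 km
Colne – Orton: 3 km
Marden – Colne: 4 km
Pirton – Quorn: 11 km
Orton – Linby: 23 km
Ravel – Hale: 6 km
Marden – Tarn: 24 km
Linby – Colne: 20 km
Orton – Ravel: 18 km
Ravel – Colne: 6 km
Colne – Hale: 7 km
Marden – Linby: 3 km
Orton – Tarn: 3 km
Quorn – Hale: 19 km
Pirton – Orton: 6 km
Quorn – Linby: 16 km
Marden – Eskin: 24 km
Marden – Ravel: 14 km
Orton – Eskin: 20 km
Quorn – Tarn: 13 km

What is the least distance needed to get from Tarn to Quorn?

Compare a few routes:
Tarn - Quorn: 13 = 13
Tarn - Orton - Colne - Ravel - Quorn: 3+3+6+7 = 19
Cheapest is Tarn - Quorn at 13 km.

13 km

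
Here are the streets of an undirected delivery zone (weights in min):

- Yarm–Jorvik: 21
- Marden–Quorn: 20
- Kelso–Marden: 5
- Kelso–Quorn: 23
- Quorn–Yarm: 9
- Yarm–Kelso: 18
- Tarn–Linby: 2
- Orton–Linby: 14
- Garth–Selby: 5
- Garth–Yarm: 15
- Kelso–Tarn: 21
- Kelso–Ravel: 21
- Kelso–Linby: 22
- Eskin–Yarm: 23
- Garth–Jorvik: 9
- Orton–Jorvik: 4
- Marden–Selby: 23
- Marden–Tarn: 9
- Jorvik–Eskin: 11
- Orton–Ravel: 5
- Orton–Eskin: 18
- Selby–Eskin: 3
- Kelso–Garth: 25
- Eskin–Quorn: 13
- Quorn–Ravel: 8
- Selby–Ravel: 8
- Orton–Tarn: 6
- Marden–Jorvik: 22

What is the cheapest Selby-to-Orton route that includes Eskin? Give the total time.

Shortest Selby→Eskin: Selby–Eskin = 3
Best Eskin to Orton: Eskin–Jorvik–Orton costing 15
Total via Eskin: 3 + 15 = 18 min.

18 min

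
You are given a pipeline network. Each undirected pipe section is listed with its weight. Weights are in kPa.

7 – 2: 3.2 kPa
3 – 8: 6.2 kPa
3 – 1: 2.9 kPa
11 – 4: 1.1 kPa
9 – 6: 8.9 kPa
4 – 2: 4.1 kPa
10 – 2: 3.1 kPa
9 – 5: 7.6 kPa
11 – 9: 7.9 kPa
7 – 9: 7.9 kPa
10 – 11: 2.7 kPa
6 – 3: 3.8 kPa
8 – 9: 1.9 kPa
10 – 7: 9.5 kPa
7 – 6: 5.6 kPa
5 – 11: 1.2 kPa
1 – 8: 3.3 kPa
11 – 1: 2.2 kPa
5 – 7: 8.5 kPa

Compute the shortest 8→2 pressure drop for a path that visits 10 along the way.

11.3 kPa

Best 8 to 10: 8 → 1 → 11 → 10 costing 8.2
Shortest 10→2: 10 → 2 = 3.1
Total via 10: 8.2 + 3.1 = 11.3 kPa.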